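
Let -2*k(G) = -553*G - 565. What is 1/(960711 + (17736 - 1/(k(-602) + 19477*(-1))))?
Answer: 371295/363292478867 ≈ 1.0220e-6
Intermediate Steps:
k(G) = 565/2 + 553*G/2 (k(G) = -(-553*G - 565)/2 = -(-565 - 553*G)/2 = 565/2 + 553*G/2)
1/(960711 + (17736 - 1/(k(-602) + 19477*(-1)))) = 1/(960711 + (17736 - 1/((565/2 + (553/2)*(-602)) + 19477*(-1)))) = 1/(960711 + (17736 - 1/((565/2 - 166453) - 19477))) = 1/(960711 + (17736 - 1/(-332341/2 - 19477))) = 1/(960711 + (17736 - 1/(-371295/2))) = 1/(960711 + (17736 - 1*(-2/371295))) = 1/(960711 + (17736 + 2/371295)) = 1/(960711 + 6585288122/371295) = 1/(363292478867/371295) = 371295/363292478867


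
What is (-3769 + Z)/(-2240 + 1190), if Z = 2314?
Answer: 97/70 ≈ 1.3857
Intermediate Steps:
(-3769 + Z)/(-2240 + 1190) = (-3769 + 2314)/(-2240 + 1190) = -1455/(-1050) = -1455*(-1/1050) = 97/70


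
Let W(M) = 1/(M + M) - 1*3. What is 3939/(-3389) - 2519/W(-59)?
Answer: 1005954793/1203095 ≈ 836.14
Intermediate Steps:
W(M) = -3 + 1/(2*M) (W(M) = 1/(2*M) - 3 = -3 + 1/(2*M))
3939/(-3389) - 2519/W(-59) = 3939/(-3389) - 2519/(-3 + (½)/(-59)) = 3939*(-1/3389) - 2519/(-3 + (½)*(-1/59)) = -3939/3389 - 2519/(-3 - 1/118) = -3939/3389 - 2519/(-355/118) = -3939/3389 - 2519*(-118/355) = -3939/3389 + 297242/355 = 1005954793/1203095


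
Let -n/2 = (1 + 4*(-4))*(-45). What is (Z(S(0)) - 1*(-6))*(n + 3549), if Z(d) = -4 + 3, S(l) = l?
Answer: 10995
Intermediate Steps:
Z(d) = -1
n = -1350 (n = -2*(1 + 4*(-4))*(-45) = -2*(1 - 16)*(-45) = -(-30)*(-45) = -2*675 = -1350)
(Z(S(0)) - 1*(-6))*(n + 3549) = (-1 - 1*(-6))*(-1350 + 3549) = (-1 + 6)*2199 = 5*2199 = 10995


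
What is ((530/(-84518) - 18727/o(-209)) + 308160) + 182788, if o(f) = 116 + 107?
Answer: 4625783208248/9423757 ≈ 4.9086e+5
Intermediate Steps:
o(f) = 223
((530/(-84518) - 18727/o(-209)) + 308160) + 182788 = ((530/(-84518) - 18727/223) + 308160) + 182788 = ((530*(-1/84518) - 18727*1/223) + 308160) + 182788 = ((-265/42259 - 18727/223) + 308160) + 182788 = (-791443388/9423757 + 308160) + 182788 = 2903233513732/9423757 + 182788 = 4625783208248/9423757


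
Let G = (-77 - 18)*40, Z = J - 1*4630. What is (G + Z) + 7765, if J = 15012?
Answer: 14347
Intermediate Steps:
Z = 10382 (Z = 15012 - 1*4630 = 15012 - 4630 = 10382)
G = -3800 (G = -95*40 = -3800)
(G + Z) + 7765 = (-3800 + 10382) + 7765 = 6582 + 7765 = 14347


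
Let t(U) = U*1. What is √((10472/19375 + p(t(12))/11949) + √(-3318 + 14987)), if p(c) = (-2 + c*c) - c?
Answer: √(47283495656082 + 85756397225625*√11669)/9260475 ≈ 10.420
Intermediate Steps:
t(U) = U
p(c) = -2 + c² - c (p(c) = (-2 + c²) - c = -2 + c² - c)
√((10472/19375 + p(t(12))/11949) + √(-3318 + 14987)) = √((10472/19375 + (-2 + 12² - 1*12)/11949) + √(-3318 + 14987)) = √((10472*(1/19375) + (-2 + 144 - 12)*(1/11949)) + √11669) = √((10472/19375 + 130*(1/11949)) + √11669) = √((10472/19375 + 130/11949) + √11669) = √(127648678/231511875 + √11669)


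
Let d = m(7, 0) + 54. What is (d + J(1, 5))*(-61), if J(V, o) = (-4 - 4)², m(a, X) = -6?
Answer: -6832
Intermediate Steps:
J(V, o) = 64 (J(V, o) = (-8)² = 64)
d = 48 (d = -6 + 54 = 48)
(d + J(1, 5))*(-61) = (48 + 64)*(-61) = 112*(-61) = -6832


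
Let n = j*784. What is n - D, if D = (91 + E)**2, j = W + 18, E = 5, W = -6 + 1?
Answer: 976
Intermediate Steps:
W = -5
j = 13 (j = -5 + 18 = 13)
n = 10192 (n = 13*784 = 10192)
D = 9216 (D = (91 + 5)**2 = 96**2 = 9216)
n - D = 10192 - 1*9216 = 10192 - 9216 = 976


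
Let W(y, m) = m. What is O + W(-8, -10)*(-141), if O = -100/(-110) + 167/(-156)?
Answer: 2419283/1716 ≈ 1409.8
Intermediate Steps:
O = -277/1716 (O = -100*(-1/110) + 167*(-1/156) = 10/11 - 167/156 = -277/1716 ≈ -0.16142)
O + W(-8, -10)*(-141) = -277/1716 - 10*(-141) = -277/1716 + 1410 = 2419283/1716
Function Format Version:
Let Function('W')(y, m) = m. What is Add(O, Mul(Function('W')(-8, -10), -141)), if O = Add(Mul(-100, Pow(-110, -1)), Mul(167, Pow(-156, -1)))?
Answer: Rational(2419283, 1716) ≈ 1409.8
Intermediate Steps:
O = Rational(-277, 1716) (O = Add(Mul(-100, Rational(-1, 110)), Mul(167, Rational(-1, 156))) = Add(Rational(10, 11), Rational(-167, 156)) = Rational(-277, 1716) ≈ -0.16142)
Add(O, Mul(Function('W')(-8, -10), -141)) = Add(Rational(-277, 1716), Mul(-10, -141)) = Add(Rational(-277, 1716), 1410) = Rational(2419283, 1716)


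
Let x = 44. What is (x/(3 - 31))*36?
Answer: -396/7 ≈ -56.571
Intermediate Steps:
(x/(3 - 31))*36 = (44/(3 - 31))*36 = (44/(-28))*36 = (44*(-1/28))*36 = -11/7*36 = -396/7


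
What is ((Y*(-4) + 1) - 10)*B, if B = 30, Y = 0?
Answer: -270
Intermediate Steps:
((Y*(-4) + 1) - 10)*B = ((0*(-4) + 1) - 10)*30 = ((0 + 1) - 10)*30 = (1 - 10)*30 = -9*30 = -270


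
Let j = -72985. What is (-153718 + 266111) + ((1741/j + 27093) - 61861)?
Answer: 5665458884/72985 ≈ 77625.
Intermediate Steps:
(-153718 + 266111) + ((1741/j + 27093) - 61861) = (-153718 + 266111) + ((1741/(-72985) + 27093) - 61861) = 112393 + ((1741*(-1/72985) + 27093) - 61861) = 112393 + ((-1741/72985 + 27093) - 61861) = 112393 + (1977380864/72985 - 61861) = 112393 - 2537544221/72985 = 5665458884/72985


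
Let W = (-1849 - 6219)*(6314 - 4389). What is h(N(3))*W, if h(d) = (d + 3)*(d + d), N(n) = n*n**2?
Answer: -25160058000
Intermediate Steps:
N(n) = n**3
h(d) = 2*d*(3 + d) (h(d) = (3 + d)*(2*d) = 2*d*(3 + d))
W = -15530900 (W = -8068*1925 = -15530900)
h(N(3))*W = (2*3**3*(3 + 3**3))*(-15530900) = (2*27*(3 + 27))*(-15530900) = (2*27*30)*(-15530900) = 1620*(-15530900) = -25160058000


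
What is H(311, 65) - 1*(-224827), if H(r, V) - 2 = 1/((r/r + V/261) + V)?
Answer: 3887518500/17291 ≈ 2.2483e+5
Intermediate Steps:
H(r, V) = 2 + 1/(1 + 262*V/261) (H(r, V) = 2 + 1/((r/r + V/261) + V) = 2 + 1/((1 + V*(1/261)) + V) = 2 + 1/((1 + V/261) + V) = 2 + 1/(1 + 262*V/261))
H(311, 65) - 1*(-224827) = (783 + 524*65)/(261 + 262*65) - 1*(-224827) = (783 + 34060)/(261 + 17030) + 224827 = 34843/17291 + 224827 = 3887518500/17291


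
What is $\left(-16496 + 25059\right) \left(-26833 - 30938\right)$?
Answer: $-494693073$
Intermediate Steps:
$\left(-16496 + 25059\right) \left(-26833 - 30938\right) = 8563 \left(-57771\right) = -494693073$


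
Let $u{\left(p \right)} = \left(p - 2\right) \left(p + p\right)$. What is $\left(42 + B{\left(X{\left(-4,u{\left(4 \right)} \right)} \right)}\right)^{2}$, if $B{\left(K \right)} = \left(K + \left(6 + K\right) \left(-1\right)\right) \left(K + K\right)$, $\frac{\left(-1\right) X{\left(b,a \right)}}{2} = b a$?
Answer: $2232036$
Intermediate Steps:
$u{\left(p \right)} = 2 p \left(-2 + p\right)$ ($u{\left(p \right)} = \left(-2 + p\right) 2 p = 2 p \left(-2 + p\right)$)
$X{\left(b,a \right)} = - 2 a b$ ($X{\left(b,a \right)} = - 2 b a = - 2 a b$)
$B{\left(K \right)} = - 12 K$ ($B{\left(K \right)} = \left(K - \left(6 + K\right)\right) 2 K = - 6 \cdot 2 K = - 12 K$)
$\left(42 + B{\left(X{\left(-4,u{\left(4 \right)} \right)} \right)}\right)^{2} = \left(42 - 12 \left(\left(-2\right) 2 \cdot 4 \left(-2 + 4\right) \left(-4\right)\right)\right)^{2} = \left(42 - 12 \left(\left(-2\right) 2 \cdot 4 \cdot 2 \left(-4\right)\right)\right)^{2} = \left(42 - 12 \left(\left(-2\right) 16 \left(-4\right)\right)\right)^{2} = \left(42 - 1536\right)^{2} = \left(-1494\right)^{2} = 2232036$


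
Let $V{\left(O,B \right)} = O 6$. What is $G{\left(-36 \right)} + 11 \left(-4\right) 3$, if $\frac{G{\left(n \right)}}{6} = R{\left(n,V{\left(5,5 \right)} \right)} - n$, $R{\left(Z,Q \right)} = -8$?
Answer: $36$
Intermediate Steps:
$V{\left(O,B \right)} = 6 O$
$G{\left(n \right)} = -48 - 6 n$ ($G{\left(n \right)} = 6 \left(-8 - n\right) = -48 - 6 n$)
$G{\left(-36 \right)} + 11 \left(-4\right) 3 = \left(-48 - -216\right) + 11 \left(-4\right) 3 = \left(-48 + 216\right) - 132 = 168 - 132 = 36$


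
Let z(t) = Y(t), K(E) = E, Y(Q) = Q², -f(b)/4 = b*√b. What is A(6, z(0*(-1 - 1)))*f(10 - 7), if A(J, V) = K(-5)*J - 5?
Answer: 420*√3 ≈ 727.46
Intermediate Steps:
f(b) = -4*b^(3/2) (f(b) = -4*b*√b = -4*b^(3/2))
z(t) = t²
A(J, V) = -5 - 5*J (A(J, V) = -5*J - 5 = -5 - 5*J)
A(6, z(0*(-1 - 1)))*f(10 - 7) = (-5 - 5*6)*(-4*(10 - 7)^(3/2)) = (-5 - 30)*(-12*√3) = -(-140)*3*√3 = -(-420)*√3 = 420*√3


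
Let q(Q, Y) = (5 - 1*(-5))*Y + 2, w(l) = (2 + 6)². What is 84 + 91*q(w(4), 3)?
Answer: 2996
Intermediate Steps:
w(l) = 64 (w(l) = 8² = 64)
q(Q, Y) = 2 + 10*Y (q(Q, Y) = (5 + 5)*Y + 2 = 10*Y + 2 = 2 + 10*Y)
84 + 91*q(w(4), 3) = 84 + 91*(2 + 10*3) = 84 + 91*(2 + 30) = 84 + 91*32 = 84 + 2912 = 2996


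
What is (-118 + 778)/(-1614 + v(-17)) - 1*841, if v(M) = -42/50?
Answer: -11322837/13457 ≈ -841.41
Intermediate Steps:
v(M) = -21/25 (v(M) = -42*1/50 = -21/25)
(-118 + 778)/(-1614 + v(-17)) - 1*841 = (-118 + 778)/(-1614 - 21/25) - 1*841 = 660/(-40371/25) - 841 = 660*(-25/40371) - 841 = -5500/13457 - 841 = -11322837/13457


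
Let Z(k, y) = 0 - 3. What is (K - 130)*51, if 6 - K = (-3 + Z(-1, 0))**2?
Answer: -8160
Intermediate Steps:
Z(k, y) = -3
K = -30 (K = 6 - (-3 - 3)**2 = 6 - 1*(-6)**2 = 6 - 1*36 = 6 - 36 = -30)
(K - 130)*51 = (-30 - 130)*51 = -160*51 = -8160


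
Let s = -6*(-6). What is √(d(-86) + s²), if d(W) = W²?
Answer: 2*√2173 ≈ 93.231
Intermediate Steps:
s = 36
√(d(-86) + s²) = √((-86)² + 36²) = √(7396 + 1296) = √8692 = 2*√2173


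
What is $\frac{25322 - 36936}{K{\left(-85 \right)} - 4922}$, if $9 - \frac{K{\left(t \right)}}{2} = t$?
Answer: $\frac{5807}{2367} \approx 2.4533$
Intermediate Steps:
$K{\left(t \right)} = 18 - 2 t$
$\frac{25322 - 36936}{K{\left(-85 \right)} - 4922} = \frac{25322 - 36936}{\left(18 - -170\right) - 4922} = - \frac{11614}{\left(18 + 170\right) - 4922} = - \frac{11614}{188 - 4922} = - \frac{11614}{-4734} = \left(-11614\right) \left(- \frac{1}{4734}\right) = \frac{5807}{2367}$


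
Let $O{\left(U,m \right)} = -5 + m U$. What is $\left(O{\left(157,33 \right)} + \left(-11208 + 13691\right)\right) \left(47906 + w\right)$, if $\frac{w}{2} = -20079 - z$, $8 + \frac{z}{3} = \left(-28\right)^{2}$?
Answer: $23681628$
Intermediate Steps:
$O{\left(U,m \right)} = -5 + U m$
$z = 2328$ ($z = -24 + 3 \left(-28\right)^{2} = -24 + 3 \cdot 784 = -24 + 2352 = 2328$)
$w = -44814$ ($w = 2 \left(-20079 - 2328\right) = 2 \left(-22407\right) = -44814$)
$\left(O{\left(157,33 \right)} + \left(-11208 + 13691\right)\right) \left(47906 + w\right) = \left(\left(-5 + 157 \cdot 33\right) + \left(-11208 + 13691\right)\right) \left(47906 - 44814\right) = \left(\left(-5 + 5181\right) + 2483\right) 3092 = \left(5176 + 2483\right) 3092 = 7659 \cdot 3092 = 23681628$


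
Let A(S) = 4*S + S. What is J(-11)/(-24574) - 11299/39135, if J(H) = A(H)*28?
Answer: -9881533/43713795 ≈ -0.22605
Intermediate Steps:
A(S) = 5*S
J(H) = 140*H (J(H) = (5*H)*28 = 140*H)
J(-11)/(-24574) - 11299/39135 = (140*(-11))/(-24574) - 11299/39135 = -1540*(-1/24574) - 11299*1/39135 = 70/1117 - 11299/39135 = -9881533/43713795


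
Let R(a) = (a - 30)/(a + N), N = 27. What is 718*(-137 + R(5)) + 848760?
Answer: 11997329/16 ≈ 7.4983e+5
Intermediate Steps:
R(a) = (-30 + a)/(27 + a) (R(a) = (a - 30)/(a + 27) = (-30 + a)/(27 + a))
718*(-137 + R(5)) + 848760 = 718*(-137 + (-30 + 5)/(27 + 5)) + 848760 = 718*(-137 - 25/32) + 848760 = 718*(-4409/32) + 848760 = -1582831/16 + 848760 = 11997329/16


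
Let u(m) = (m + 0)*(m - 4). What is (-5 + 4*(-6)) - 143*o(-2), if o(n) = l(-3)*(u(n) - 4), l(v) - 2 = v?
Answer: 1115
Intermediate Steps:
l(v) = 2 + v
u(m) = m*(-4 + m)
o(n) = 4 - n*(-4 + n) (o(n) = (2 - 3)*(n*(-4 + n) - 4) = -(-4 + n*(-4 + n)) = 4 - n*(-4 + n))
(-5 + 4*(-6)) - 143*o(-2) = (-5 + 4*(-6)) - 143*(4 - 1*(-2)*(-4 - 2)) = (-5 - 24) - 143*(4 - 1*(-2)*(-6)) = -29 - 143*(4 - 12) = -29 - 143*(-8) = -29 + 1144 = 1115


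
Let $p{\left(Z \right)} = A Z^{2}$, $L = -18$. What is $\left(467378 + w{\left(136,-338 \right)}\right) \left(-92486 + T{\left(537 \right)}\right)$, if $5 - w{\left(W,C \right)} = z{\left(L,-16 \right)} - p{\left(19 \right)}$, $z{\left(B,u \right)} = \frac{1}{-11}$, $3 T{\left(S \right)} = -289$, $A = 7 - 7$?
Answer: $- \frac{475985588286}{11} \approx -4.3271 \cdot 10^{10}$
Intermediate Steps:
$A = 0$
$T{\left(S \right)} = - \frac{289}{3}$ ($T{\left(S \right)} = \frac{1}{3} \left(-289\right) = - \frac{289}{3}$)
$z{\left(B,u \right)} = - \frac{1}{11}$
$p{\left(Z \right)} = 0$ ($p{\left(Z \right)} = 0 Z^{2} = 0$)
$w{\left(W,C \right)} = \frac{56}{11}$ ($w{\left(W,C \right)} = 5 - \left(- \frac{1}{11} - 0\right) = 5 - \left(- \frac{1}{11} + 0\right) = 5 - - \frac{1}{11} = 5 + \frac{1}{11} = \frac{56}{11}$)
$\left(467378 + w{\left(136,-338 \right)}\right) \left(-92486 + T{\left(537 \right)}\right) = \left(467378 + \frac{56}{11}\right) \left(-92486 - \frac{289}{3}\right) = \frac{5141214}{11} \left(- \frac{277747}{3}\right) = - \frac{475985588286}{11}$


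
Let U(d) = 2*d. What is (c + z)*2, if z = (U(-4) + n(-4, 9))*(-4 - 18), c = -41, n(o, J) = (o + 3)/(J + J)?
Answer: 2452/9 ≈ 272.44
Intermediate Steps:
n(o, J) = (3 + o)/(2*J) (n(o, J) = (3 + o)/((2*J)) = (3 + o)*(1/(2*J)) = (3 + o)/(2*J))
z = 1595/9 (z = (2*(-4) + (½)*(3 - 4)/9)*(-4 - 18) = (-8 + (½)*(⅑)*(-1))*(-22) = (-8 - 1/18)*(-22) = -145/18*(-22) = 1595/9 ≈ 177.22)
(c + z)*2 = (-41 + 1595/9)*2 = (1226/9)*2 = 2452/9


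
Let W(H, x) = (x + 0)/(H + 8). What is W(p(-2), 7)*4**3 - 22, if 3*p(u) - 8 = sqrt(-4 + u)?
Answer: 10174/515 - 672*I*sqrt(6)/515 ≈ 19.755 - 3.1962*I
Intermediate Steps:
p(u) = 8/3 + sqrt(-4 + u)/3
W(H, x) = x/(8 + H)
W(p(-2), 7)*4**3 - 22 = (7/(8 + (8/3 + sqrt(-4 - 2)/3)))*4**3 - 22 = (7/(8 + (8/3 + sqrt(-6)/3)))*64 - 22 = (7/(8 + (8/3 + (I*sqrt(6))/3)))*64 - 22 = (7/(8 + (8/3 + I*sqrt(6)/3)))*64 - 22 = (7/(32/3 + I*sqrt(6)/3))*64 - 22 = 448/(32/3 + I*sqrt(6)/3) - 22 = -22 + 448/(32/3 + I*sqrt(6)/3)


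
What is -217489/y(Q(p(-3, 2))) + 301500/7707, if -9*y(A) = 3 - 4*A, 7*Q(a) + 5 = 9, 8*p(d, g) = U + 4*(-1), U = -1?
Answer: 35200444683/12845 ≈ 2.7404e+6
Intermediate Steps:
p(d, g) = -5/8 (p(d, g) = (-1 + 4*(-1))/8 = (-1 - 4)/8 = (1/8)*(-5) = -5/8)
Q(a) = 4/7 (Q(a) = -5/7 + (1/7)*9 = -5/7 + 9/7 = 4/7)
y(A) = -1/3 + 4*A/9 (y(A) = -(3 - 4*A)/9 = -1/3 + 4*A/9)
-217489/y(Q(p(-3, 2))) + 301500/7707 = -217489/(-1/3 + (4/9)*(4/7)) + 301500/7707 = -217489/(-1/3 + 16/63) + 301500*(1/7707) = -217489/(-5/63) + 100500/2569 = -217489*(-63/5) + 100500/2569 = 13701807/5 + 100500/2569 = 35200444683/12845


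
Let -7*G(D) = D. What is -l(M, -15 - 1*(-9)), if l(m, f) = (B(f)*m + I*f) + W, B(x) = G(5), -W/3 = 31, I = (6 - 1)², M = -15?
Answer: 1626/7 ≈ 232.29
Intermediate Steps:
G(D) = -D/7
I = 25 (I = 5² = 25)
W = -93 (W = -3*31 = -93)
B(x) = -5/7 (B(x) = -⅐*5 = -5/7)
l(m, f) = -93 + 25*f - 5*m/7 (l(m, f) = (-5*m/7 + 25*f) - 93 = (25*f - 5*m/7) - 93 = -93 + 25*f - 5*m/7)
-l(M, -15 - 1*(-9)) = -(-93 + 25*(-15 - 1*(-9)) - 5/7*(-15)) = -(-93 + 25*(-15 + 9) + 75/7) = -(-93 + 25*(-6) + 75/7) = -(-93 - 150 + 75/7) = -1*(-1626/7) = 1626/7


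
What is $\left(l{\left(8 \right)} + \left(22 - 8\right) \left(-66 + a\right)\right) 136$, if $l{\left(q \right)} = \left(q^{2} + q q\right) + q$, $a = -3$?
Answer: $-112880$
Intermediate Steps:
$l{\left(q \right)} = q + 2 q^{2}$ ($l{\left(q \right)} = \left(q^{2} + q^{2}\right) + q = 2 q^{2} + q = q + 2 q^{2}$)
$\left(l{\left(8 \right)} + \left(22 - 8\right) \left(-66 + a\right)\right) 136 = \left(8 \left(1 + 2 \cdot 8\right) + \left(22 - 8\right) \left(-66 - 3\right)\right) 136 = \left(8 \left(1 + 16\right) + 14 \left(-69\right)\right) 136 = \left(8 \cdot 17 - 966\right) 136 = \left(136 - 966\right) 136 = \left(-830\right) 136 = -112880$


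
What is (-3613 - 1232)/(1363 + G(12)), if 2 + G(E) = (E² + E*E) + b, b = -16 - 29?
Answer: -4845/1604 ≈ -3.0206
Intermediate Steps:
b = -45
G(E) = -47 + 2*E² (G(E) = -2 + ((E² + E*E) - 45) = -2 + ((E² + E²) - 45) = -2 + (2*E² - 45) = -2 + (-45 + 2*E²) = -47 + 2*E²)
(-3613 - 1232)/(1363 + G(12)) = (-3613 - 1232)/(1363 + (-47 + 2*12²)) = -4845/(1363 + (-47 + 2*144)) = -4845/(1363 + (-47 + 288)) = -4845/(1363 + 241) = -4845/1604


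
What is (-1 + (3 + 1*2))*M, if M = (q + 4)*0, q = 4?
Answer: 0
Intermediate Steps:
M = 0 (M = (4 + 4)*0 = 8*0 = 0)
(-1 + (3 + 1*2))*M = (-1 + (3 + 1*2))*0 = (-1 + (3 + 2))*0 = (-1 + 5)*0 = 4*0 = 0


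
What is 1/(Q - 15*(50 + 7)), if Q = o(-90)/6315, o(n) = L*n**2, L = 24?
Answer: -421/346995 ≈ -0.0012133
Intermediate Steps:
o(n) = 24*n**2
Q = 12960/421 (Q = (24*(-90)**2)/6315 = (24*8100)*(1/6315) = 194400*(1/6315) = 12960/421 ≈ 30.784)
1/(Q - 15*(50 + 7)) = 1/(12960/421 - 15*(50 + 7)) = 1/(12960/421 - 15*57) = 1/(12960/421 - 855) = 1/(-346995/421) = -421/346995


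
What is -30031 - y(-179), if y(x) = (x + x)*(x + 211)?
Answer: -18575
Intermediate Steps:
y(x) = 2*x*(211 + x) (y(x) = (2*x)*(211 + x) = 2*x*(211 + x))
-30031 - y(-179) = -30031 - 2*(-179)*(211 - 179) = -30031 - 2*(-179)*32 = -30031 - 1*(-11456) = -30031 + 11456 = -18575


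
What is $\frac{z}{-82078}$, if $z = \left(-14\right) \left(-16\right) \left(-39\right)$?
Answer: $\frac{4368}{41039} \approx 0.10644$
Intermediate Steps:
$z = -8736$ ($z = 224 \left(-39\right) = -8736$)
$\frac{z}{-82078} = - \frac{8736}{-82078} = \left(-8736\right) \left(- \frac{1}{82078}\right) = \frac{4368}{41039}$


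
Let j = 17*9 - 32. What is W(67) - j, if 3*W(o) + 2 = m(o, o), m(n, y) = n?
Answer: -298/3 ≈ -99.333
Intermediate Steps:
W(o) = -⅔ + o/3
j = 121 (j = 153 - 32 = 121)
W(67) - j = (-⅔ + (⅓)*67) - 1*121 = (-⅔ + 67/3) - 121 = 65/3 - 121 = -298/3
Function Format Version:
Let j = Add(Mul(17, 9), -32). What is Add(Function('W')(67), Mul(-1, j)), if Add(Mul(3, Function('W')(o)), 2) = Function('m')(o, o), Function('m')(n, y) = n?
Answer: Rational(-298, 3) ≈ -99.333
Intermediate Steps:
Function('W')(o) = Add(Rational(-2, 3), Mul(Rational(1, 3), o))
j = 121 (j = Add(153, -32) = 121)
Add(Function('W')(67), Mul(-1, j)) = Add(Add(Rational(-2, 3), Mul(Rational(1, 3), 67)), Mul(-1, 121)) = Add(Add(Rational(-2, 3), Rational(67, 3)), -121) = Add(Rational(65, 3), -121) = Rational(-298, 3)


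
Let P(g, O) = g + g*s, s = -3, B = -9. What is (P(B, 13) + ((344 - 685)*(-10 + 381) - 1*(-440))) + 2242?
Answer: -123811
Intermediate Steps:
P(g, O) = -2*g (P(g, O) = g + g*(-3) = g - 3*g = -2*g)
(P(B, 13) + ((344 - 685)*(-10 + 381) - 1*(-440))) + 2242 = (-2*(-9) + ((344 - 685)*(-10 + 381) - 1*(-440))) + 2242 = (18 + (-341*371 + 440)) + 2242 = (18 + (-126511 + 440)) + 2242 = (18 - 126071) + 2242 = -126053 + 2242 = -123811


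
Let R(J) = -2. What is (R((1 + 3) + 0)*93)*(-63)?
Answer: 11718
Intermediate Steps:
(R((1 + 3) + 0)*93)*(-63) = -2*93*(-63) = -186*(-63) = 11718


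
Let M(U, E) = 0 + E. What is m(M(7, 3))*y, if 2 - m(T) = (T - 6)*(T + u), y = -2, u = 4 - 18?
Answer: 62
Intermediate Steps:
u = -14
M(U, E) = E
m(T) = 2 - (-14 + T)*(-6 + T) (m(T) = 2 - (T - 6)*(T - 14) = 2 - (-6 + T)*(-14 + T) = 2 - (-14 + T)*(-6 + T))
m(M(7, 3))*y = (-82 - 1*3² + 20*3)*(-2) = (-82 - 1*9 + 60)*(-2) = (-82 - 9 + 60)*(-2) = -31*(-2) = 62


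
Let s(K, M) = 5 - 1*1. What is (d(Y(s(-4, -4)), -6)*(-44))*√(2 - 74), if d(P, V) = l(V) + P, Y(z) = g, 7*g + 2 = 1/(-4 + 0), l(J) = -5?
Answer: 9834*I*√2/7 ≈ 1986.8*I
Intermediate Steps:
s(K, M) = 4 (s(K, M) = 5 - 1 = 4)
g = -9/28 (g = -2/7 + 1/(7*(-4 + 0)) = -2/7 + (⅐)/(-4) = -2/7 + (⅐)*(-¼) = -2/7 - 1/28 = -9/28 ≈ -0.32143)
Y(z) = -9/28
d(P, V) = -5 + P
(d(Y(s(-4, -4)), -6)*(-44))*√(2 - 74) = ((-5 - 9/28)*(-44))*√(2 - 74) = (-149/28*(-44))*√(-72) = 1639*(6*I*√2)/7 = 9834*I*√2/7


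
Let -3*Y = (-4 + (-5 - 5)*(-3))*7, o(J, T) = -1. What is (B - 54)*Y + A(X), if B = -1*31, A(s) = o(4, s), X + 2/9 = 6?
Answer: 15467/3 ≈ 5155.7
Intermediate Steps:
X = 52/9 (X = -2/9 + 6 = 52/9 ≈ 5.7778)
A(s) = -1
Y = -182/3 (Y = -(-4 + (-5 - 5)*(-3))*7/3 = -(-4 - 10*(-3))*7/3 = -(-4 + 30)*7/3 = -26*7/3 = -⅓*182 = -182/3 ≈ -60.667)
B = -31
(B - 54)*Y + A(X) = (-31 - 54)*(-182/3) - 1 = -85*(-182/3) - 1 = 15470/3 - 1 = 15467/3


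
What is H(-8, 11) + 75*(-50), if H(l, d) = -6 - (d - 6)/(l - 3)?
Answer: -41311/11 ≈ -3755.5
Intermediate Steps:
H(l, d) = -6 - (-6 + d)/(-3 + l)
H(-8, 11) + 75*(-50) = (24 - 1*11 - 6*(-8))/(-3 - 8) + 75*(-50) = (24 - 11 + 48)/(-11) - 3750 = -1/11*61 - 3750 = -61/11 - 3750 = -41311/11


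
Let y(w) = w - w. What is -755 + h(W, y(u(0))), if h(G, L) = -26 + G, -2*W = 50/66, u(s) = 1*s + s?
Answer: -51571/66 ≈ -781.38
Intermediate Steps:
u(s) = 2*s (u(s) = s + s = 2*s)
y(w) = 0
W = -25/66 ≈ -0.37879
-755 + h(W, y(u(0))) = -755 + (-26 - 25/66) = -755 - 1741/66 = -51571/66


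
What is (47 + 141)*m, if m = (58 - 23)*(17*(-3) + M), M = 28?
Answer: -151340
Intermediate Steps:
m = -805 (m = (58 - 23)*(17*(-3) + 28) = 35*(-51 + 28) = 35*(-23) = -805)
(47 + 141)*m = (47 + 141)*(-805) = 188*(-805) = -151340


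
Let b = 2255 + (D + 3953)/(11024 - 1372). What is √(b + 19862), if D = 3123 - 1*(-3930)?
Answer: √515137591770/4826 ≈ 148.72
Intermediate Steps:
D = 7053 (D = 3123 + 3930 = 7053)
b = 10888133/4826 (b = 2255 + (7053 + 3953)/(11024 - 1372) = 2255 + 11006/9652 = 2255 + 11006*(1/9652) = 2255 + 5503/4826 = 10888133/4826 ≈ 2256.1)
√(b + 19862) = √(10888133/4826 + 19862) = √(106742145/4826) = √515137591770/4826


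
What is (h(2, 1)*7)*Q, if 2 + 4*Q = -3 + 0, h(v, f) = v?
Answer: -35/2 ≈ -17.500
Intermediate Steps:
Q = -5/4 (Q = -1/2 + (-3 + 0)/4 = -1/2 + (1/4)*(-3) = -1/2 - 3/4 = -5/4 ≈ -1.2500)
(h(2, 1)*7)*Q = (2*7)*(-5/4) = 14*(-5/4) = -35/2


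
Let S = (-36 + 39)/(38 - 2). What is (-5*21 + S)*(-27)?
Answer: 11331/4 ≈ 2832.8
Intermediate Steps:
S = 1/12 (S = 3/36 = 3*(1/36) = 1/12 ≈ 0.083333)
(-5*21 + S)*(-27) = (-5*21 + 1/12)*(-27) = (-105 + 1/12)*(-27) = -1259/12*(-27) = 11331/4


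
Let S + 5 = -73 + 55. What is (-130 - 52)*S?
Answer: 4186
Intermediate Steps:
S = -23 (S = -5 + (-73 + 55) = -5 - 18 = -23)
(-130 - 52)*S = (-130 - 52)*(-23) = -182*(-23) = 4186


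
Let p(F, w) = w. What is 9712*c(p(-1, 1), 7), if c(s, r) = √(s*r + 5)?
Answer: 19424*√3 ≈ 33643.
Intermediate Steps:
c(s, r) = √(5 + r*s) (c(s, r) = √(r*s + 5) = √(5 + r*s))
9712*c(p(-1, 1), 7) = 9712*√(5 + 7*1) = 9712*√(5 + 7) = 9712*√12 = 9712*(2*√3) = 19424*√3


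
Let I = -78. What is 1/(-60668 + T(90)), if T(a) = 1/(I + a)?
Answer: -12/728015 ≈ -1.6483e-5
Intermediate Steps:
T(a) = 1/(-78 + a)
1/(-60668 + T(90)) = 1/(-60668 + 1/(-78 + 90)) = 1/(-60668 + 1/12) = 1/(-728015/12) = -12/728015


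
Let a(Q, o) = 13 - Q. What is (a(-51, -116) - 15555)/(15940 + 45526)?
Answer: -15491/61466 ≈ -0.25203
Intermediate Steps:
(a(-51, -116) - 15555)/(15940 + 45526) = ((13 - 1*(-51)) - 15555)/(15940 + 45526) = ((13 + 51) - 15555)/61466 = (64 - 15555)*(1/61466) = -15491*1/61466 = -15491/61466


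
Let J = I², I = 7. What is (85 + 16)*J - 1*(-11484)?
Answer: 16433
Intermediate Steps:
J = 49 (J = 7² = 49)
(85 + 16)*J - 1*(-11484) = (85 + 16)*49 - 1*(-11484) = 101*49 + 11484 = 4949 + 11484 = 16433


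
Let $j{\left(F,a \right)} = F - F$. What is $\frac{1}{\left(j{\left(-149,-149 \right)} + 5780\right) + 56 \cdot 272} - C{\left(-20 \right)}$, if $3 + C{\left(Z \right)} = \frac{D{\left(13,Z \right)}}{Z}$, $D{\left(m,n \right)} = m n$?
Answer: $- \frac{210119}{21012} \approx -10.0$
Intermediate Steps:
$j{\left(F,a \right)} = 0$
$C{\left(Z \right)} = 10$ ($C{\left(Z \right)} = -3 + \frac{13 Z}{Z} = -3 + 13 = 10$)
$\frac{1}{\left(j{\left(-149,-149 \right)} + 5780\right) + 56 \cdot 272} - C{\left(-20 \right)} = \frac{1}{\left(0 + 5780\right) + 56 \cdot 272} - 10 = \frac{1}{5780 + 15232} - 10 = \frac{1}{21012} - 10 = - \frac{210119}{21012}$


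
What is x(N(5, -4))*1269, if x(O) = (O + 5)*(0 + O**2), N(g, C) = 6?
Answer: 502524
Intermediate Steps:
x(O) = O**2*(5 + O) (x(O) = (5 + O)*O**2 = O**2*(5 + O))
x(N(5, -4))*1269 = (6**2*(5 + 6))*1269 = (36*11)*1269 = 396*1269 = 502524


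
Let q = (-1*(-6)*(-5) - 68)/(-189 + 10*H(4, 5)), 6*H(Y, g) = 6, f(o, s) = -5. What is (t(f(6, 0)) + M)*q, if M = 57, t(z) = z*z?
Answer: 8036/179 ≈ 44.894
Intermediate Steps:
H(Y, g) = 1 (H(Y, g) = (⅙)*6 = 1)
t(z) = z²
q = 98/179 (q = (-1*(-6)*(-5) - 68)/(-189 + 10*1) = (6*(-5) - 68)/(-189 + 10) = (-30 - 68)/(-179) = -98*(-1/179) = 98/179 ≈ 0.54749)
(t(f(6, 0)) + M)*q = ((-5)² + 57)*(98/179) = (25 + 57)*(98/179) = 82*(98/179) = 8036/179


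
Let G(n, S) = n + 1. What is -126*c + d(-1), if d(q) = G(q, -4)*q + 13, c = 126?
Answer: -15863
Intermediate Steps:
G(n, S) = 1 + n
d(q) = 13 + q*(1 + q) (d(q) = (1 + q)*q + 13 = q*(1 + q) + 13 = 13 + q*(1 + q))
-126*c + d(-1) = -126*126 + (13 - (1 - 1)) = -15876 + (13 - 1*0) = -15876 + (13 + 0) = -15876 + 13 = -15863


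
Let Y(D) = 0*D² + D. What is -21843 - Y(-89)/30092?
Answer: -657299467/30092 ≈ -21843.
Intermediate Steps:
Y(D) = D (Y(D) = 0 + D = D)
-21843 - Y(-89)/30092 = -21843 - (-89)/30092 = -21843 - 1*(-89/30092) = -21843 + 89/30092 = -657299467/30092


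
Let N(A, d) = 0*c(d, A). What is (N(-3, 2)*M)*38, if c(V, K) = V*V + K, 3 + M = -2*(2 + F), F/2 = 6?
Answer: 0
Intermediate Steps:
F = 12 (F = 2*6 = 12)
M = -31 (M = -3 - 2*(2 + 12) = -3 - 2*14 = -3 - 28 = -31)
c(V, K) = K + V² (c(V, K) = V² + K = K + V²)
N(A, d) = 0 (N(A, d) = 0*(A + d²) = 0)
(N(-3, 2)*M)*38 = (0*(-31))*38 = 0*38 = 0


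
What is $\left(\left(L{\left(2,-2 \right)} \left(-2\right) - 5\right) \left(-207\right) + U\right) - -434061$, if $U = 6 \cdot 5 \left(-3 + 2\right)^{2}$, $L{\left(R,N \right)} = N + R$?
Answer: $435126$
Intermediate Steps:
$U = 30$ ($U = 30 \left(-1\right)^{2} = 30 \cdot 1 = 30$)
$\left(\left(L{\left(2,-2 \right)} \left(-2\right) - 5\right) \left(-207\right) + U\right) - -434061 = \left(\left(\left(-2 + 2\right) \left(-2\right) - 5\right) \left(-207\right) + 30\right) - -434061 = \left(\left(0 \left(-2\right) - 5\right) \left(-207\right) + 30\right) + 434061 = \left(\left(0 - 5\right) \left(-207\right) + 30\right) + 434061 = \left(\left(-5\right) \left(-207\right) + 30\right) + 434061 = \left(1035 + 30\right) + 434061 = 1065 + 434061 = 435126$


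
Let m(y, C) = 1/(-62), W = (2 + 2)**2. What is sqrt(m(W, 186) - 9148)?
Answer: I*sqrt(35164974)/62 ≈ 95.645*I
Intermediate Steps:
W = 16 (W = 4**2 = 16)
m(y, C) = -1/62
sqrt(m(W, 186) - 9148) = sqrt(-1/62 - 9148) = sqrt(-567177/62) = I*sqrt(35164974)/62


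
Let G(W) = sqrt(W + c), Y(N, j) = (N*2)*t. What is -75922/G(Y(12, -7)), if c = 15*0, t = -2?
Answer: 37961*I*sqrt(3)/6 ≈ 10958.0*I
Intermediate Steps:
c = 0
Y(N, j) = -4*N (Y(N, j) = (N*2)*(-2) = (2*N)*(-2) = -4*N)
G(W) = sqrt(W) (G(W) = sqrt(W + 0) = sqrt(W))
-75922/G(Y(12, -7)) = -75922*(-I*sqrt(3)/12) = -(-37961)*I*sqrt(3)/6 = 37961*I*sqrt(3)/6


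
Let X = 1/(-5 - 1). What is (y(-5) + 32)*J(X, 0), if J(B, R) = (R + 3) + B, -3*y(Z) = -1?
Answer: 1649/18 ≈ 91.611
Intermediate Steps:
y(Z) = 1/3 (y(Z) = -1/3*(-1) = 1/3)
X = -1/6 (X = 1/(-6) = -1/6 ≈ -0.16667)
J(B, R) = 3 + B + R (J(B, R) = (3 + R) + B = 3 + B + R)
(y(-5) + 32)*J(X, 0) = (1/3 + 32)*(3 - 1/6 + 0) = (97/3)*(17/6) = 1649/18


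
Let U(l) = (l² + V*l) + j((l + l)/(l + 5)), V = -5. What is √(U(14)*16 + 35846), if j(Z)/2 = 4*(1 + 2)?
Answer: √38246 ≈ 195.57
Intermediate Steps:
j(Z) = 24 (j(Z) = 2*(4*(1 + 2)) = 2*(4*3) = 2*12 = 24)
U(l) = 24 + l² - 5*l (U(l) = (l² - 5*l) + 24 = 24 + l² - 5*l)
√(U(14)*16 + 35846) = √((24 + 14² - 5*14)*16 + 35846) = √((24 + 196 - 70)*16 + 35846) = √(150*16 + 35846) = √(2400 + 35846) = √38246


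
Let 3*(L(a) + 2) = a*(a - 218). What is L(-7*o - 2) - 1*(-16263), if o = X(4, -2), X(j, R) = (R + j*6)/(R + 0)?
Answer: 12686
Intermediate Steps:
X(j, R) = (R + 6*j)/R
o = -11 (o = (-2 + 6*4)/(-2) = -(-2 + 24)/2 = -1/2*22 = -11)
L(a) = -2 + a*(-218 + a)/3 (L(a) = -2 + (a*(a - 218))/3 = -2 + (a*(-218 + a))/3 = -2 + a*(-218 + a)/3)
L(-7*o - 2) - 1*(-16263) = (-2 - 218*(-7*(-11) - 2)/3 + (-7*(-11) - 2)**2/3) - 1*(-16263) = (-2 - 218*(77 - 2)/3 + (77 - 2)**2/3) + 16263 = (-2 - 218/3*75 + (1/3)*75**2) + 16263 = (-2 - 5450 + (1/3)*5625) + 16263 = (-2 - 5450 + 1875) + 16263 = -3577 + 16263 = 12686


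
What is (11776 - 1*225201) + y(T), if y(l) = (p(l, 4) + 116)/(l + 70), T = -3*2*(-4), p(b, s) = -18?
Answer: -10030926/47 ≈ -2.1342e+5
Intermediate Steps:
T = 24 (T = -6*(-4) = 24)
y(l) = 98/(70 + l) (y(l) = (-18 + 116)/(l + 70) = 98/(70 + l))
(11776 - 1*225201) + y(T) = (11776 - 1*225201) + 98/(70 + 24) = (11776 - 225201) + 98/94 = -213425 + 98*(1/94) = -213425 + 49/47 = -10030926/47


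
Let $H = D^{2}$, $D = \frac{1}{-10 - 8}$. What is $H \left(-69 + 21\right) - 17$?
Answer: $- \frac{463}{27} \approx -17.148$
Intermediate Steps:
$D = - \frac{1}{18}$ ($D = \frac{1}{-18} = - \frac{1}{18} \approx -0.055556$)
$H = \frac{1}{324}$ ($H = \left(- \frac{1}{18}\right)^{2} = \frac{1}{324} \approx 0.0030864$)
$H \left(-69 + 21\right) - 17 = \frac{-69 + 21}{324} - 17 = \frac{1}{324} \left(-48\right) - 17 = - \frac{4}{27} - 17 = - \frac{463}{27}$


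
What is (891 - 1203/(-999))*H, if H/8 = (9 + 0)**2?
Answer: 21391488/37 ≈ 5.7815e+5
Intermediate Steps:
H = 648 (H = 8*(9 + 0)**2 = 8*9**2 = 8*81 = 648)
(891 - 1203/(-999))*H = (891 - 1203/(-999))*648 = (891 - 1203*(-1/999))*648 = (891 + 401/333)*648 = (297104/333)*648 = 21391488/37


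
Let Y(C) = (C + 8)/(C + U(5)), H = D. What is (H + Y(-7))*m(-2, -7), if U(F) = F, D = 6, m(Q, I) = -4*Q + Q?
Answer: 33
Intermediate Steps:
m(Q, I) = -3*Q
H = 6
Y(C) = (8 + C)/(5 + C) (Y(C) = (C + 8)/(C + 5) = (8 + C)/(5 + C))
(H + Y(-7))*m(-2, -7) = (6 + (8 - 7)/(5 - 7))*(-3*(-2)) = (6 + 1/(-2))*6 = (6 - ½*1)*6 = (6 - ½)*6 = (11/2)*6 = 33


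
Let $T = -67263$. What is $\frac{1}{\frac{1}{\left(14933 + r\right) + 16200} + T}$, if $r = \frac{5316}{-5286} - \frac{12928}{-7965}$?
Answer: $- \frac{218469730523}{14694929477151384} \approx -1.4867 \cdot 10^{-5}$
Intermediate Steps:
$r = \frac{4332578}{7017165}$ ($r = 5316 \left(- \frac{1}{5286}\right) - - \frac{12928}{7965} = - \frac{886}{881} + \frac{12928}{7965} = \frac{4332578}{7017165} \approx 0.61743$)
$\frac{1}{\frac{1}{\left(14933 + r\right) + 16200} + T} = \frac{1}{\frac{1}{\left(14933 + \frac{4332578}{7017165}\right) + 16200} - 67263} = \frac{1}{\frac{1}{\frac{104791657523}{7017165} + 16200} - 67263} = \frac{1}{\frac{1}{\frac{218469730523}{7017165}} - 67263} = \frac{1}{\frac{7017165}{218469730523} - 67263} = \frac{1}{- \frac{14694929477151384}{218469730523}} = - \frac{218469730523}{14694929477151384}$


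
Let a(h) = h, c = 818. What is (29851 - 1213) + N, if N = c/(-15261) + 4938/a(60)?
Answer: 4382996803/152610 ≈ 28720.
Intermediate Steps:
N = 12551623/152610 (N = 818/(-15261) + 4938/60 = 818*(-1/15261) + 4938*(1/60) = -818/15261 + 823/10 = 12551623/152610 ≈ 82.246)
(29851 - 1213) + N = (29851 - 1213) + 12551623/152610 = 28638 + 12551623/152610 = 4382996803/152610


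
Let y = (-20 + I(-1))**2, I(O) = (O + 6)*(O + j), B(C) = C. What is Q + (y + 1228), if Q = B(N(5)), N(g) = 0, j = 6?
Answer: 1253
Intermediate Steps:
I(O) = (6 + O)**2 (I(O) = (O + 6)*(O + 6) = (6 + O)*(6 + O) = (6 + O)**2)
Q = 0
y = 25 (y = (-20 + (36 + (-1)**2 + 12*(-1)))**2 = (-20 + (36 + 1 - 12))**2 = (-20 + 25)**2 = 5**2 = 25)
Q + (y + 1228) = 0 + (25 + 1228) = 0 + 1253 = 1253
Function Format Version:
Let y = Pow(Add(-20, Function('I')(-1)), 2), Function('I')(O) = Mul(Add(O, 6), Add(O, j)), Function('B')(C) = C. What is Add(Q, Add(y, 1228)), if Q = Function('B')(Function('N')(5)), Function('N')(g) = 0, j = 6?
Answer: 1253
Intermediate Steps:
Function('I')(O) = Pow(Add(6, O), 2) (Function('I')(O) = Mul(Add(O, 6), Add(O, 6)) = Mul(Add(6, O), Add(6, O)) = Pow(Add(6, O), 2))
Q = 0
y = 25 (y = Pow(Add(-20, Add(36, Pow(-1, 2), Mul(12, -1))), 2) = Pow(Add(-20, Add(36, 1, -12)), 2) = Pow(Add(-20, 25), 2) = Pow(5, 2) = 25)
Add(Q, Add(y, 1228)) = Add(0, Add(25, 1228)) = Add(0, 1253) = 1253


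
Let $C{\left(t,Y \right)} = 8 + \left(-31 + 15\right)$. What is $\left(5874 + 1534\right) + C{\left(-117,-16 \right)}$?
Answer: $7400$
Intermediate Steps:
$C{\left(t,Y \right)} = -8$ ($C{\left(t,Y \right)} = 8 - 16 = -8$)
$\left(5874 + 1534\right) + C{\left(-117,-16 \right)} = \left(5874 + 1534\right) - 8 = 7408 - 8 = 7400$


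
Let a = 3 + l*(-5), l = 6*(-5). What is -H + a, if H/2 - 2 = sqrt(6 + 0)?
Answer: 149 - 2*sqrt(6) ≈ 144.10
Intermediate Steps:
H = 4 + 2*sqrt(6) (H = 4 + 2*sqrt(6 + 0) = 4 + 2*sqrt(6) ≈ 8.8990)
l = -30
a = 153 (a = 3 - 30*(-5) = 3 + 150 = 153)
-H + a = -(4 + 2*sqrt(6)) + 153 = (-4 - 2*sqrt(6)) + 153 = 149 - 2*sqrt(6)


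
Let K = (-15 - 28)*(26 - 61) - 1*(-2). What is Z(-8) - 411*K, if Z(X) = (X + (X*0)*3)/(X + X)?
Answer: -1238753/2 ≈ -6.1938e+5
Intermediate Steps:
Z(X) = ½ (Z(X) = (X + 0*3)/((2*X)) = (X + 0)*(1/(2*X)) = X*(1/(2*X)) = ½)
K = 1507 (K = -43*(-35) + 2 = 1505 + 2 = 1507)
Z(-8) - 411*K = ½ - 411*1507 = ½ - 619377 = -1238753/2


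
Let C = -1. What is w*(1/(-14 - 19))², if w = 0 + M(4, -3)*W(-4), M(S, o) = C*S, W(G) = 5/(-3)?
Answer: 20/3267 ≈ 0.0061218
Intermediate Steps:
W(G) = -5/3 (W(G) = 5*(-⅓) = -5/3)
M(S, o) = -S
w = 20/3 (w = 0 - 1*4*(-5/3) = 0 - 4*(-5/3) = 0 + 20/3 = 20/3 ≈ 6.6667)
w*(1/(-14 - 19))² = 20*(1/(-14 - 19))²/3 = 20*(1/(-33))²/3 = 20*(-1/33)²/3 = (20/3)*(1/1089) = 20/3267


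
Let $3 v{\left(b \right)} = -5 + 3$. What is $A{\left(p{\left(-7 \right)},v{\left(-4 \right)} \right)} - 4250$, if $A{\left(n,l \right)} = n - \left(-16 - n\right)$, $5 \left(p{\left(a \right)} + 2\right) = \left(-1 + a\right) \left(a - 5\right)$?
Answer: $- \frac{20998}{5} \approx -4199.6$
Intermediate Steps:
$p{\left(a \right)} = -2 + \frac{\left(-1 + a\right) \left(-5 + a\right)}{5}$ ($p{\left(a \right)} = -2 + \frac{\left(-1 + a\right) \left(a - 5\right)}{5} = -2 + \frac{\left(-1 + a\right) \left(-5 + a\right)}{5}$)
$v{\left(b \right)} = - \frac{2}{3}$ ($v{\left(b \right)} = \frac{-5 + 3}{3} = \frac{1}{3} \left(-2\right) = - \frac{2}{3}$)
$A{\left(n,l \right)} = 16 + 2 n$ ($A{\left(n,l \right)} = n + \left(16 + n\right) = 16 + 2 n$)
$A{\left(p{\left(-7 \right)},v{\left(-4 \right)} \right)} - 4250 = \left(16 + 2 \left(-1 - - \frac{42}{5} + \frac{\left(-7\right)^{2}}{5}\right)\right) - 4250 = \left(16 + 2 \left(-1 + \frac{42}{5} + \frac{1}{5} \cdot 49\right)\right) - 4250 = \left(16 + 2 \left(-1 + \frac{42}{5} + \frac{49}{5}\right)\right) - 4250 = \left(16 + 2 \cdot \frac{86}{5}\right) - 4250 = \left(16 + \frac{172}{5}\right) - 4250 = \frac{252}{5} - 4250 = - \frac{20998}{5}$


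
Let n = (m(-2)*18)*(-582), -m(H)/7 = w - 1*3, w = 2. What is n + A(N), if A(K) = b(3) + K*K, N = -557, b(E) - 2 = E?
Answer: 236922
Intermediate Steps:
m(H) = 7 (m(H) = -7*(2 - 1*3) = -7*(2 - 3) = -7*(-1) = 7)
b(E) = 2 + E
A(K) = 5 + K**2 (A(K) = (2 + 3) + K*K = 5 + K**2)
n = -73332 (n = (7*18)*(-582) = 126*(-582) = -73332)
n + A(N) = -73332 + (5 + (-557)**2) = -73332 + (5 + 310249) = -73332 + 310254 = 236922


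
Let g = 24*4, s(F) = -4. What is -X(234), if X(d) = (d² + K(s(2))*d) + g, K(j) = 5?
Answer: -56022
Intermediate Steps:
g = 96
X(d) = 96 + d² + 5*d (X(d) = (d² + 5*d) + 96 = 96 + d² + 5*d)
-X(234) = -(96 + 234² + 5*234) = -(96 + 54756 + 1170) = -1*56022 = -56022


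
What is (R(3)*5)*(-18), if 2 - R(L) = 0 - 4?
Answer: -540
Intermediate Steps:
R(L) = 6 (R(L) = 2 - (0 - 4) = 2 - 1*(-4) = 2 + 4 = 6)
(R(3)*5)*(-18) = (6*5)*(-18) = 30*(-18) = -540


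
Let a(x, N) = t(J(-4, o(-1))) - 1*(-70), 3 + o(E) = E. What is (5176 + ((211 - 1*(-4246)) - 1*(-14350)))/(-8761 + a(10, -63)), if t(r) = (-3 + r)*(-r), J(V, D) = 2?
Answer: -23983/8689 ≈ -2.7602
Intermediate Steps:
o(E) = -3 + E
t(r) = -r*(-3 + r)
a(x, N) = 72 (a(x, N) = 2*(3 - 1*2) - 1*(-70) = 2*(3 - 2) + 70 = 2*1 + 70 = 2 + 70 = 72)
(5176 + ((211 - 1*(-4246)) - 1*(-14350)))/(-8761 + a(10, -63)) = (5176 + ((211 - 1*(-4246)) - 1*(-14350)))/(-8761 + 72) = (5176 + ((211 + 4246) + 14350))/(-8689) = (5176 + (4457 + 14350))*(-1/8689) = (5176 + 18807)*(-1/8689) = 23983*(-1/8689) = -23983/8689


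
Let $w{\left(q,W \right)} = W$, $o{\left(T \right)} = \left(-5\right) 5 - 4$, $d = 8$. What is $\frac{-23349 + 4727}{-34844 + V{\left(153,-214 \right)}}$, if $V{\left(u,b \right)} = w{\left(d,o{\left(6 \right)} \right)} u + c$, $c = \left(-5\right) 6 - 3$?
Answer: $\frac{9311}{19657} \approx 0.47367$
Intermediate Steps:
$o{\left(T \right)} = -29$ ($o{\left(T \right)} = -25 - 4 = -29$)
$c = -33$ ($c = -30 - 3 = -33$)
$V{\left(u,b \right)} = -33 - 29 u$ ($V{\left(u,b \right)} = - 29 u - 33 = -33 - 29 u$)
$\frac{-23349 + 4727}{-34844 + V{\left(153,-214 \right)}} = \frac{-23349 + 4727}{-34844 - 4470} = - \frac{18622}{-34844 - 4470} = - \frac{18622}{-39314} = \left(-18622\right) \left(- \frac{1}{39314}\right) = \frac{9311}{19657}$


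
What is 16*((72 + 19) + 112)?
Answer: 3248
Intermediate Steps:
16*((72 + 19) + 112) = 16*(91 + 112) = 16*203 = 3248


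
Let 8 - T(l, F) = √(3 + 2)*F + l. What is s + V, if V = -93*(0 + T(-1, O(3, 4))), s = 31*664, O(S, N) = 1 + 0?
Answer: 19747 + 93*√5 ≈ 19955.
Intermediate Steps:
O(S, N) = 1
T(l, F) = 8 - l - F*√5 (T(l, F) = 8 - (√(3 + 2)*F + l) = 8 - (√5*F + l) = 8 - (F*√5 + l) = 8 - (l + F*√5) = 8 + (-l - F*√5) = 8 - l - F*√5)
s = 20584
V = -837 + 93*√5 (V = -93*(0 + (8 - 1*(-1) - 1*1*√5)) = -93*(0 + (8 + 1 - √5)) = -93*(0 + (9 - √5)) = -93*(9 - √5) = -837 + 93*√5 ≈ -629.05)
s + V = 20584 + (-837 + 93*√5) = 19747 + 93*√5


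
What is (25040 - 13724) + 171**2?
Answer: 40557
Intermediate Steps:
(25040 - 13724) + 171**2 = 11316 + 29241 = 40557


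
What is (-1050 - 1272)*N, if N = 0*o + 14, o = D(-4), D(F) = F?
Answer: -32508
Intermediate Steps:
o = -4
N = 14 (N = 0*(-4) + 14 = 0 + 14 = 14)
(-1050 - 1272)*N = (-1050 - 1272)*14 = -2322*14 = -32508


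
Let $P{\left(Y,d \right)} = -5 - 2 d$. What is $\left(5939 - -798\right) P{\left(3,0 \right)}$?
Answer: $-33685$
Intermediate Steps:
$\left(5939 - -798\right) P{\left(3,0 \right)} = \left(5939 - -798\right) \left(-5 - 0\right) = \left(5939 + 798\right) \left(-5 + 0\right) = 6737 \left(-5\right) = -33685$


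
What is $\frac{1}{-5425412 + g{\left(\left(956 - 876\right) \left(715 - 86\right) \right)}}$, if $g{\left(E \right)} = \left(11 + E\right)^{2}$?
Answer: $\frac{1}{2527784149} \approx 3.956 \cdot 10^{-10}$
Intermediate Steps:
$\frac{1}{-5425412 + g{\left(\left(956 - 876\right) \left(715 - 86\right) \right)}} = \frac{1}{-5425412 + \left(11 + \left(956 - 876\right) \left(715 - 86\right)\right)^{2}} = \frac{1}{-5425412 + \left(11 + 80 \cdot 629\right)^{2}} = \frac{1}{-5425412 + \left(11 + 50320\right)^{2}} = \frac{1}{-5425412 + 50331^{2}} = \frac{1}{-5425412 + 2533209561} = \frac{1}{2527784149}$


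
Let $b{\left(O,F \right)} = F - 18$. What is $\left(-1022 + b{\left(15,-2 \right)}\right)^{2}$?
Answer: $1085764$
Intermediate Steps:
$b{\left(O,F \right)} = -18 + F$
$\left(-1022 + b{\left(15,-2 \right)}\right)^{2} = \left(-1022 - 20\right)^{2} = \left(-1042\right)^{2} = 1085764$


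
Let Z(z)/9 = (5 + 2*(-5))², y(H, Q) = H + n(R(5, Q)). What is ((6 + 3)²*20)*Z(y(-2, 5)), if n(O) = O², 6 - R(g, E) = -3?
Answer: 364500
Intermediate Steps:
R(g, E) = 9 (R(g, E) = 6 - 1*(-3) = 6 + 3 = 9)
y(H, Q) = 81 + H (y(H, Q) = H + 9² = H + 81 = 81 + H)
Z(z) = 225 (Z(z) = 9*(5 + 2*(-5))² = 9*(5 - 10)² = 9*(-5)² = 9*25 = 225)
((6 + 3)²*20)*Z(y(-2, 5)) = ((6 + 3)²*20)*225 = (9²*20)*225 = (81*20)*225 = 1620*225 = 364500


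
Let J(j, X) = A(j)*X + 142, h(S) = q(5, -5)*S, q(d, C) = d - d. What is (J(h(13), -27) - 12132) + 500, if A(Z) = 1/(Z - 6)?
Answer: -22971/2 ≈ -11486.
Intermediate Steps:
A(Z) = 1/(-6 + Z)
q(d, C) = 0
h(S) = 0 (h(S) = 0*S = 0)
J(j, X) = 142 + X/(-6 + j) (J(j, X) = X/(-6 + j) + 142 = 142 + X/(-6 + j))
(J(h(13), -27) - 12132) + 500 = ((-852 - 27 + 142*0)/(-6 + 0) - 12132) + 500 = ((-852 - 27 + 0)/(-6) - 12132) + 500 = (-⅙*(-879) - 12132) + 500 = (293/2 - 12132) + 500 = -23971/2 + 500 = -22971/2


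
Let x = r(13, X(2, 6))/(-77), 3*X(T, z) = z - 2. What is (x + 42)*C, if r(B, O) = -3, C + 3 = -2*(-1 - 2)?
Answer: 9711/77 ≈ 126.12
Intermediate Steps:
X(T, z) = -⅔ + z/3 (X(T, z) = (z - 2)/3 = (-2 + z)/3 = -⅔ + z/3)
C = 3 (C = -3 - 2*(-1 - 2) = -3 - 2*(-3) = -3 + 6 = 3)
x = 3/77 (x = -3/(-77) = -3*(-1/77) = 3/77 ≈ 0.038961)
(x + 42)*C = (3/77 + 42)*3 = (3237/77)*3 = 9711/77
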